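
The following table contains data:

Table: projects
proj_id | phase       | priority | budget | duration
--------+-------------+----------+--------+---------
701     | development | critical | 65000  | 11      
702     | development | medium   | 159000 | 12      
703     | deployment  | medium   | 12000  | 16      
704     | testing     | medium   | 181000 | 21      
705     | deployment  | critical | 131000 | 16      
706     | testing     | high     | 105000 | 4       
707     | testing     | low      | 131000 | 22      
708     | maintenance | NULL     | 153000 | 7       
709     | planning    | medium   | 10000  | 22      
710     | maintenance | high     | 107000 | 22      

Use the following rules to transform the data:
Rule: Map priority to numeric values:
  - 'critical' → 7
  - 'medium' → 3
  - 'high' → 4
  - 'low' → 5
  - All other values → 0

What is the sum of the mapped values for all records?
39

Step 1: Apply mapping to each record
Step 2: Count by status:
  'critical': 2 records × 7 = 14
  'medium': 4 records × 3 = 12
  'high': 2 records × 4 = 8
  'low': 1 records × 5 = 5
Step 3: Sum all mapped values = 39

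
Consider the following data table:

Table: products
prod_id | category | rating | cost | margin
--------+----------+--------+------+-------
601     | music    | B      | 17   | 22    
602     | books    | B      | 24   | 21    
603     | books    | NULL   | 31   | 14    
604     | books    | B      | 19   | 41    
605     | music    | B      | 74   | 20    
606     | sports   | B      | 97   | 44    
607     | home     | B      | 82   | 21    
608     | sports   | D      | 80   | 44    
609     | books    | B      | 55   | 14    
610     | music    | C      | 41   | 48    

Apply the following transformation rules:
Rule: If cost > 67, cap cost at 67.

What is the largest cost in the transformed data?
67

Step 1: Original maximum cost = 97
Step 2: Apply cap at 67
Step 3: 4 records had cost > 67 and were capped
Step 4: Maximum after transformation = 67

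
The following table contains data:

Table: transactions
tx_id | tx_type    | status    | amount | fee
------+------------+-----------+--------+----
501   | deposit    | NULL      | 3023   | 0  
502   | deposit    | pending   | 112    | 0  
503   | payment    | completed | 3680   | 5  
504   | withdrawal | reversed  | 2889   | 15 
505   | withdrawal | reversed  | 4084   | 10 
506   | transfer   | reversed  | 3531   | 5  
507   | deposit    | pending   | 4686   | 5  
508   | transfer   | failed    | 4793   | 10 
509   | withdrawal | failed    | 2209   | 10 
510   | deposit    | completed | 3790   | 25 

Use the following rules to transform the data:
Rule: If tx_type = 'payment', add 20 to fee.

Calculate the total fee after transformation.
105

Step 1: Count records where tx_type = 'payment': 1
Step 2: Total bonus added: 1 × 20 = 20
Step 3: Original sum of fee: 85
Step 4: Final sum = 85 + 20 = 105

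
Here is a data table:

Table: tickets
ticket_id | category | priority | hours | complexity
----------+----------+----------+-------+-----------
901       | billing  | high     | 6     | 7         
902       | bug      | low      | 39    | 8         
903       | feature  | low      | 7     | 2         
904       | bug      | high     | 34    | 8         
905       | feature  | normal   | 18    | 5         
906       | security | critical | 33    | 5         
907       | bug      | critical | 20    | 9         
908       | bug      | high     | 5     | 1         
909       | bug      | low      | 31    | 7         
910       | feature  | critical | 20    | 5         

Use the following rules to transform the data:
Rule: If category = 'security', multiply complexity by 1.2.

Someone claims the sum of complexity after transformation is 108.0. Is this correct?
No, the correct result is 58.0.

Step 1: Calculate the correct sum after transformation
Step 2: Apply multiplier 1.2 to records where category = 'security'
Step 3: Correct result = 58.0
Step 4: Claimed result = 108.0
Step 5: 58.0 ≠ 108.0
Conclusion: The claimed result is incorrect. The correct answer is 58.0.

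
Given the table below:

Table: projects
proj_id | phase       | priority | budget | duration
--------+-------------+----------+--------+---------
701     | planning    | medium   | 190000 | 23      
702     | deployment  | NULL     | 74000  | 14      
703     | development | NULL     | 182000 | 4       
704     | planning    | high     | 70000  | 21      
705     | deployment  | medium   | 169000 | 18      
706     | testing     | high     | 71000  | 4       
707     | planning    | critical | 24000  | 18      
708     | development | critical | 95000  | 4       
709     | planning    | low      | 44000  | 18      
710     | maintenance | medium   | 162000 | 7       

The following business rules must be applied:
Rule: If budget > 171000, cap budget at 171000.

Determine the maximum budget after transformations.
171000

Step 1: Original maximum budget = 190000
Step 2: Apply cap at 171000
Step 3: 2 records had budget > 171000 and were capped
Step 4: Maximum after transformation = 171000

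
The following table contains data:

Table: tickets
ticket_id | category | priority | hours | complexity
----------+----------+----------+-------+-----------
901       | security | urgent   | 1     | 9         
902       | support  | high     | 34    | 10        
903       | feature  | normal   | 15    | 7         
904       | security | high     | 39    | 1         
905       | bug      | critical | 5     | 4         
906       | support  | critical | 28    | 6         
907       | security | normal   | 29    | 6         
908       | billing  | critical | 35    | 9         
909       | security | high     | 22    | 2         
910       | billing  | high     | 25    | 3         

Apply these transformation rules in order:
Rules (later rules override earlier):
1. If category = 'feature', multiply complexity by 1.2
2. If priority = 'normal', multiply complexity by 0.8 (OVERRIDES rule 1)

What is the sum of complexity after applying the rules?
54.4

Step 1: Rule 2 takes priority for records with priority = 'normal'
  - 2 records: 13 × 0.8 = 10.4
Step 2: Rule 1 applies to remaining records with category = 'feature'
  - 0 records: 0 × 1.2 = 0.0
Step 3: Other records unchanged: 44
Step 4: Final sum = 10.4 + 0.0 + 44 = 54.4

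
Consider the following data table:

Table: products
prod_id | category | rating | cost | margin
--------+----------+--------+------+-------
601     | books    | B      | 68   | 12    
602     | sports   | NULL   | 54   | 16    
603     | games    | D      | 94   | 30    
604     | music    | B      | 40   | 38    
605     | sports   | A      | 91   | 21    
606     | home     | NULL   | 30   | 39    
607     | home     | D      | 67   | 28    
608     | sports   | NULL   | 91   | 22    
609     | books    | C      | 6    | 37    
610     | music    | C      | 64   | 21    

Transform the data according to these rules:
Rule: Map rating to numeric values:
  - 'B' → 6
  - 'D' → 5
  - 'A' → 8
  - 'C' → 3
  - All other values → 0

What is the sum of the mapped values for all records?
36

Step 1: Apply mapping to each record
Step 2: Count by status:
  'B': 2 records × 6 = 12
  'D': 2 records × 5 = 10
  'A': 1 records × 8 = 8
  'C': 2 records × 3 = 6
Step 3: Sum all mapped values = 36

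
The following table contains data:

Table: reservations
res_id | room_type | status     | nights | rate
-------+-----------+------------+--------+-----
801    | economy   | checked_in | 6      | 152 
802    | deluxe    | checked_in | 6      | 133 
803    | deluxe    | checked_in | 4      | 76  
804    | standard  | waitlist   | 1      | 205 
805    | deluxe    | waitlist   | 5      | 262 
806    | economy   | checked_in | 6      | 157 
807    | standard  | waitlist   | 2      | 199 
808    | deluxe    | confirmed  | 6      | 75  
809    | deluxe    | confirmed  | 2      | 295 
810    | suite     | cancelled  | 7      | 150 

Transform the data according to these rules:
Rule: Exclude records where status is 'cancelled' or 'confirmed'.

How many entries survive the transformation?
7

Step 1: Count records to exclude
  - 1 (cancelled) + 2 (confirmed) = 3 records
Step 2: Total records: 10
Step 3: Remaining = 10 - 3 = 7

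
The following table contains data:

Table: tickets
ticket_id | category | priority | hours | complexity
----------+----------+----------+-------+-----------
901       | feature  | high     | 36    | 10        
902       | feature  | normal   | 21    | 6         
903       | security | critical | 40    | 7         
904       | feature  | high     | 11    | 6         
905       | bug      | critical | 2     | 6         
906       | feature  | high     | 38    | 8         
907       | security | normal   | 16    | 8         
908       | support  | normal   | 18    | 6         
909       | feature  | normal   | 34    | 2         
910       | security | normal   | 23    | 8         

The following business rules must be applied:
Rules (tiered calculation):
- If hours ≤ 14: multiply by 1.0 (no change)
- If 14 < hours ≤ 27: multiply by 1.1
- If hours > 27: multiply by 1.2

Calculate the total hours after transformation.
276.4

Step 1: Tier 1 (hours ≤ 14): 2 records, sum = 13 × 1.0 = 13.0
Step 2: Tier 2 (14 < hours ≤ 27): 4 records, sum = 78 × 1.1 = 85.8
Step 3: Tier 3 (hours > 27): 4 records, sum = 148 × 1.2 = 177.6
Step 4: Final sum = 13.0 + 85.8 + 177.6 = 276.4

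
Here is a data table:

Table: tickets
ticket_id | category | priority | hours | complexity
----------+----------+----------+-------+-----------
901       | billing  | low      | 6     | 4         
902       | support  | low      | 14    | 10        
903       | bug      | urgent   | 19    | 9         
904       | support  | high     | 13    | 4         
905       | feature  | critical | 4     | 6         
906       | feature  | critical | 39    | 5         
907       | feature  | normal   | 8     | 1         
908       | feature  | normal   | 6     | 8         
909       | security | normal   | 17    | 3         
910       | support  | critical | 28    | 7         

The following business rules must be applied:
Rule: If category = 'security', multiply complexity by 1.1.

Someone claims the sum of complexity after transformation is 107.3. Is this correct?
No, the correct result is 57.3.

Step 1: Calculate the correct sum after transformation
Step 2: Apply multiplier 1.1 to records where category = 'security'
Step 3: Correct result = 57.3
Step 4: Claimed result = 107.3
Step 5: 57.3 ≠ 107.3
Conclusion: The claimed result is incorrect. The correct answer is 57.3.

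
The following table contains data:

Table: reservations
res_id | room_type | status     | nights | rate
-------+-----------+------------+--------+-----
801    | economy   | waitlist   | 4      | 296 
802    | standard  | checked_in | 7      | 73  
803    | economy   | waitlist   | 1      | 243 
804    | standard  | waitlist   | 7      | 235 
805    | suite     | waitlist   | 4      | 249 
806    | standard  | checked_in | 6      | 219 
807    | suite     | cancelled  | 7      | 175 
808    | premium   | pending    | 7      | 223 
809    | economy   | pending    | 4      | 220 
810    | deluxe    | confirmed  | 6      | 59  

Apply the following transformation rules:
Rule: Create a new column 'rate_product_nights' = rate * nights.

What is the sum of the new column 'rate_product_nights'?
9913

Step 1: For each record, compute rate * nights
Example calculations:
  296 * 4 = 1184
  73 * 7 = 511
  243 * 1 = 243
  ...
Step 2: Sum all derived values
Step 3: Total = 9913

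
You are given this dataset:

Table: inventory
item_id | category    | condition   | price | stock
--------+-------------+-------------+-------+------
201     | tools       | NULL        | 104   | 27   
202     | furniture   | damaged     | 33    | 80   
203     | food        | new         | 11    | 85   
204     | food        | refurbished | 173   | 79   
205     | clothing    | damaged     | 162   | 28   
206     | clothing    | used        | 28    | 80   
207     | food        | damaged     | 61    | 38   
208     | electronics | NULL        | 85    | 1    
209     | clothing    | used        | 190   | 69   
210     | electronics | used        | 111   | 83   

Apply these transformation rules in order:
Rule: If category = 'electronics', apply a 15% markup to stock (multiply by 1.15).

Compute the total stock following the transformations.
582.6

Step 1: Records with category = 'electronics' have total stock = 84
Step 2: Apply multiplier: 84 × 1.15 = 96.6
Step 3: Other records total: 486
Step 4: Final sum = 96.6 + 486 = 582.6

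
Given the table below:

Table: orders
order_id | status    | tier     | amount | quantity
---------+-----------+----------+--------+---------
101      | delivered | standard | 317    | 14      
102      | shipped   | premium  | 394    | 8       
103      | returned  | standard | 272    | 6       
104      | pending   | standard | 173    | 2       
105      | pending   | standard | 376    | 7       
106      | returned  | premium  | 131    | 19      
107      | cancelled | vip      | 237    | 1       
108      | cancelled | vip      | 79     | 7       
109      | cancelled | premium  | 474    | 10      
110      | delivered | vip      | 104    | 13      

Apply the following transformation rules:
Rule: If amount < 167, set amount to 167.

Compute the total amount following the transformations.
2744

Step 1: 3 records have amount < 167
Step 2: These records originally summed to 314
Step 3: After setting to minimum: 3 × 167 = 501
Step 4: Unaffected records sum: 2243
Step 5: Final sum = 501 + 2243 = 2744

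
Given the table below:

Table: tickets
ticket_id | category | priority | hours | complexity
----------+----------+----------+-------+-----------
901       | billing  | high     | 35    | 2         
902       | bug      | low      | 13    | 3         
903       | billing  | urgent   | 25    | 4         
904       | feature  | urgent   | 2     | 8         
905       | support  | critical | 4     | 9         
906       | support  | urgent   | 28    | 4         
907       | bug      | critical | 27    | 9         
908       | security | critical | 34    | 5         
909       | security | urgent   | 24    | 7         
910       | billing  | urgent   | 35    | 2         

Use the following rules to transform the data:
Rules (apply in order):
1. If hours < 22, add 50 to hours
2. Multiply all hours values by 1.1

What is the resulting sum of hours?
414.7

Step 1: Apply Rule 1 - Add 50 to records with hours < 22
  - 3 records affected: 19 + (3 × 50) = 169
  - Unaffected records: 208
  - Sum after Rule 1: 377
Step 2: Apply Rule 2 - Multiply all by 1.1
  - 377 × 1.1 = 414.7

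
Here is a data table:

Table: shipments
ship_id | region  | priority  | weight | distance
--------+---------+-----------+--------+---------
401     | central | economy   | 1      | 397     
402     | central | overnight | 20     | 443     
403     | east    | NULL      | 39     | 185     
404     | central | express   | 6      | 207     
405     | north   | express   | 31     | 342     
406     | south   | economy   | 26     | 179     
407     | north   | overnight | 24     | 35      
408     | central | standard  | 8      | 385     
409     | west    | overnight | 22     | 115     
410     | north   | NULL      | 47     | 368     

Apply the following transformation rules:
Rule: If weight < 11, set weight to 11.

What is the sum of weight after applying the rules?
242

Step 1: 3 records have weight < 11
Step 2: These records originally summed to 15
Step 3: After setting to minimum: 3 × 11 = 33
Step 4: Unaffected records sum: 209
Step 5: Final sum = 33 + 209 = 242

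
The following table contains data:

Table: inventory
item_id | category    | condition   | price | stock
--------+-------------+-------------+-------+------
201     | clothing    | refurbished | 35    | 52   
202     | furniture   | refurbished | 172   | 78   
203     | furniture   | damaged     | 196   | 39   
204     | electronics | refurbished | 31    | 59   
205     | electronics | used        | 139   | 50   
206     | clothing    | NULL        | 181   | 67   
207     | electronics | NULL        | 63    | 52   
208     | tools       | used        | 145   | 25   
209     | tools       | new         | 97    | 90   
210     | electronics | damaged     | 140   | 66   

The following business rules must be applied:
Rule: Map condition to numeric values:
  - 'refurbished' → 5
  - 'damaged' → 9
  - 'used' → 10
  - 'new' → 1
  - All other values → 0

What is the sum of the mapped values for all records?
54

Step 1: Apply mapping to each record
Step 2: Count by status:
  'refurbished': 3 records × 5 = 15
  'damaged': 2 records × 9 = 18
  'used': 2 records × 10 = 20
  'new': 1 records × 1 = 1
Step 3: Sum all mapped values = 54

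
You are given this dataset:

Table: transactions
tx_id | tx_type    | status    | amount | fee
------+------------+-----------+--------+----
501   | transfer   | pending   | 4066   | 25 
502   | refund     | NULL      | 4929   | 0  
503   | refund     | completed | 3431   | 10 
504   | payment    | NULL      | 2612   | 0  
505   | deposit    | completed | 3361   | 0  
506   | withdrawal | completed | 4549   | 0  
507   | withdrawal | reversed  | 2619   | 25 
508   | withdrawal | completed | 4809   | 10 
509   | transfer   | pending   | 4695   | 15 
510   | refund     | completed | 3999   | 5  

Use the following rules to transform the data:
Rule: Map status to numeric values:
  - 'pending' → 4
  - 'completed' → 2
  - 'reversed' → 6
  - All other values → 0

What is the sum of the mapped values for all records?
24

Step 1: Apply mapping to each record
Step 2: Count by status:
  'pending': 2 records × 4 = 8
  'completed': 5 records × 2 = 10
  'reversed': 1 records × 6 = 6
Step 3: Sum all mapped values = 24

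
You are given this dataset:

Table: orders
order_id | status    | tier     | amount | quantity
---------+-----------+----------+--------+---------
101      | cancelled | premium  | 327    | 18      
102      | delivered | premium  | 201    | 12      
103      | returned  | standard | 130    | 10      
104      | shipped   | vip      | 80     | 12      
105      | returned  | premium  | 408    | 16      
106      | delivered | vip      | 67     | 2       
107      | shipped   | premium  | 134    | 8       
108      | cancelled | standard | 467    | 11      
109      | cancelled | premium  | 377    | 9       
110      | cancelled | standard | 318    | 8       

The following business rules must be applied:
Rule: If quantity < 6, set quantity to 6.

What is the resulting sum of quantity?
110

Step 1: 1 records have quantity < 6
Step 2: These records originally summed to 2
Step 3: After setting to minimum: 1 × 6 = 6
Step 4: Unaffected records sum: 104
Step 5: Final sum = 6 + 104 = 110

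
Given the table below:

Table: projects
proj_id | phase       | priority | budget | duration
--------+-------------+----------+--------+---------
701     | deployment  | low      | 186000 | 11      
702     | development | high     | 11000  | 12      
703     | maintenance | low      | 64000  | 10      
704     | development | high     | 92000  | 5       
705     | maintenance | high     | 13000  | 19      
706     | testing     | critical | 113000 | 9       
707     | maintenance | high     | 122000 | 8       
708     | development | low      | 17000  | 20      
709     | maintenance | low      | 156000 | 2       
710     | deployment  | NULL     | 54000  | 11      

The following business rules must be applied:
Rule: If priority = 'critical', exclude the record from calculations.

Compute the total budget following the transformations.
715000

Step 1: Identify records where priority = 'critical'
Step 2: The excluded records sum to 113000
Step 3: Original total budget = 828000
Step 4: Remaining total = 828000 - 113000 = 715000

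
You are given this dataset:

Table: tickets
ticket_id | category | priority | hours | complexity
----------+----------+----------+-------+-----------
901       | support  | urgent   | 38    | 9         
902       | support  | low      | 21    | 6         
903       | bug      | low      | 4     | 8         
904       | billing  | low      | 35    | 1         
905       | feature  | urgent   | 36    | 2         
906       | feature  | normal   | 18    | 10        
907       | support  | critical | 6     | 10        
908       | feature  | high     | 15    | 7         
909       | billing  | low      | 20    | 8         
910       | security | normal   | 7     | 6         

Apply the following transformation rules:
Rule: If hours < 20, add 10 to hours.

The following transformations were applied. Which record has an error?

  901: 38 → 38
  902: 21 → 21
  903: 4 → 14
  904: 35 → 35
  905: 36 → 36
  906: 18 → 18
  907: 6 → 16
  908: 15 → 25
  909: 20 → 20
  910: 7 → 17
Record 906 has an error. The correct transformed value should be 28, not 18.

Step 1: Check each record against the rule
Step 2: Record 906 has hours = 18
Step 3: Since 18 < 20, the bonus should have been applied
Step 4: Correct value = 28, but claimed value = 18
Conclusion: Record 906 has the error.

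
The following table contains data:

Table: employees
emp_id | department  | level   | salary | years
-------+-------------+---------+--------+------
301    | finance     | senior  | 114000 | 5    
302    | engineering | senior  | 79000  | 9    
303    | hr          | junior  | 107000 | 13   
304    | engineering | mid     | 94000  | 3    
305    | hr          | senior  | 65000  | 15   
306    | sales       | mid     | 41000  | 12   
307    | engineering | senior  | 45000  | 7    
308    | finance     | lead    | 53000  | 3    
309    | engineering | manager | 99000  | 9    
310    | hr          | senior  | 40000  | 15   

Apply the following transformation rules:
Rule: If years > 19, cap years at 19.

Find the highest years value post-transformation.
15

Step 1: Original maximum years = 15
Step 2: Check cap of 19 against maximum
Step 3: No records exceed the cap (max 15 <= cap 19), so no capping applies
Step 4: Maximum after transformation = 15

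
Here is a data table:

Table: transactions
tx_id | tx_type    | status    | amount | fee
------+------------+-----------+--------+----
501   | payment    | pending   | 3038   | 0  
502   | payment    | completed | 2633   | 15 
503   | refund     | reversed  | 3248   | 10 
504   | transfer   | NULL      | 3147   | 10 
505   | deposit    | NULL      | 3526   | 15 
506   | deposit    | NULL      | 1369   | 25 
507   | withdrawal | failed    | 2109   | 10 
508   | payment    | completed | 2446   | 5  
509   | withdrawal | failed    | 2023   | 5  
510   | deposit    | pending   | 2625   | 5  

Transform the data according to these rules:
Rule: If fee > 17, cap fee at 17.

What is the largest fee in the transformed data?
17

Step 1: Original maximum fee = 25
Step 2: Apply cap at 17
Step 3: 1 records had fee > 17 and were capped
Step 4: Maximum after transformation = 17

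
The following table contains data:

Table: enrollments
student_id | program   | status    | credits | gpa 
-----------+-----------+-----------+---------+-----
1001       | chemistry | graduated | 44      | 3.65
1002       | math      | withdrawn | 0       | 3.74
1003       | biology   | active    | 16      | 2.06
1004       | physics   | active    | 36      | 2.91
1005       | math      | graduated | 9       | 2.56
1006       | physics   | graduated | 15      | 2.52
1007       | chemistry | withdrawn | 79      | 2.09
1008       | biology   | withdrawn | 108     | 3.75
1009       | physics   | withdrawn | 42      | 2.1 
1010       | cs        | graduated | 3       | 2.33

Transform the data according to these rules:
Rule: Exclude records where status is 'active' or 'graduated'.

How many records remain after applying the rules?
4

Step 1: Count records to exclude
  - 2 (active) + 4 (graduated) = 6 records
Step 2: Total records: 10
Step 3: Remaining = 10 - 6 = 4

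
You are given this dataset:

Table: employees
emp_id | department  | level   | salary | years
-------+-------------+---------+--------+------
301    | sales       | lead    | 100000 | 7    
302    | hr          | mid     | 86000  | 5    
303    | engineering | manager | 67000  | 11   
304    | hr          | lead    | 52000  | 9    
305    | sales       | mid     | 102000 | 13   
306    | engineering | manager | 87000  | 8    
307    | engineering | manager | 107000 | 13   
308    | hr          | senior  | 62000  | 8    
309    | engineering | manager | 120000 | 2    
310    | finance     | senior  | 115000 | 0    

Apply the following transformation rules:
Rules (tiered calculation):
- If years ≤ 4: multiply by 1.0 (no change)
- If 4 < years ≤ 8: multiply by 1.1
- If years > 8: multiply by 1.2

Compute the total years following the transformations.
88.0

Step 1: Tier 1 (years ≤ 4): 2 records, sum = 2 × 1.0 = 2.0
Step 2: Tier 2 (4 < years ≤ 8): 4 records, sum = 28 × 1.1 = 30.8
Step 3: Tier 3 (years > 8): 4 records, sum = 46 × 1.2 = 55.2
Step 4: Final sum = 2.0 + 30.8 + 55.2 = 88.0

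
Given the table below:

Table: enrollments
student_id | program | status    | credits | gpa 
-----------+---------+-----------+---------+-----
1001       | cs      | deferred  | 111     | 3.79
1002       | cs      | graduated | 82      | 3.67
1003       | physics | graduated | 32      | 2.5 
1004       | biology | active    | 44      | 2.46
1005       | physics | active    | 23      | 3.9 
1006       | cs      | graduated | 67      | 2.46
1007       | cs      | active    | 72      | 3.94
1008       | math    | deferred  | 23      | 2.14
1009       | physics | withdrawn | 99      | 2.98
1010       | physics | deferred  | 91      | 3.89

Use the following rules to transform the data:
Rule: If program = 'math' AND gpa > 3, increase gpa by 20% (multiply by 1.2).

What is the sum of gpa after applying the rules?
31.73

Step 1: Find records where program = 'math' AND gpa > 3
Step 2: 0 records match, summing to 0
Step 3: After multiplier: 0 × 1.2 = 0.0
Step 4: Unaffected records sum: 31.73
Step 5: Final sum = 0.0 + 31.73 = 31.73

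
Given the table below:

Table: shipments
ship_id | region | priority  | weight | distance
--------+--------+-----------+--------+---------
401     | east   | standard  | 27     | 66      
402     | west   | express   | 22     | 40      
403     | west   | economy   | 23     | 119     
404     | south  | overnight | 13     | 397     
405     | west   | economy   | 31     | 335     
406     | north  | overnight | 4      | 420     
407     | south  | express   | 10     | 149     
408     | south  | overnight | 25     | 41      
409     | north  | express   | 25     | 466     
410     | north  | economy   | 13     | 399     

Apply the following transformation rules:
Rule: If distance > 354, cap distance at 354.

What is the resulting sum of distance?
2166

Step 1: 4 records have distance > 354
Step 2: These records originally summed to 1682
Step 3: After capping: 4 × 354 = 1416
Step 4: Unaffected records sum: 750
Step 5: Final sum = 1416 + 750 = 2166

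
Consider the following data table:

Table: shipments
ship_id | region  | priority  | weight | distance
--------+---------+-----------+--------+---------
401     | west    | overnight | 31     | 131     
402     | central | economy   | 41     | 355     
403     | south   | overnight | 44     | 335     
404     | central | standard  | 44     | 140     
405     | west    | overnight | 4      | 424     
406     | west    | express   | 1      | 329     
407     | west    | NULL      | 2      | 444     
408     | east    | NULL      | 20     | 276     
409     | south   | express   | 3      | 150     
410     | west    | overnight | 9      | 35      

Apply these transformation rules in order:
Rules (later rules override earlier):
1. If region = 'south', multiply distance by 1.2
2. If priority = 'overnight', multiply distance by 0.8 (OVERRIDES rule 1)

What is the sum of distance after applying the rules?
2464.0

Step 1: Rule 2 takes priority for records with priority = 'overnight'
  - 4 records: 925 × 0.8 = 740.0
Step 2: Rule 1 applies to remaining records with region = 'south'
  - 1 records: 150 × 1.2 = 180.0
Step 3: Other records unchanged: 1544
Step 4: Final sum = 740.0 + 180.0 + 1544 = 2464.0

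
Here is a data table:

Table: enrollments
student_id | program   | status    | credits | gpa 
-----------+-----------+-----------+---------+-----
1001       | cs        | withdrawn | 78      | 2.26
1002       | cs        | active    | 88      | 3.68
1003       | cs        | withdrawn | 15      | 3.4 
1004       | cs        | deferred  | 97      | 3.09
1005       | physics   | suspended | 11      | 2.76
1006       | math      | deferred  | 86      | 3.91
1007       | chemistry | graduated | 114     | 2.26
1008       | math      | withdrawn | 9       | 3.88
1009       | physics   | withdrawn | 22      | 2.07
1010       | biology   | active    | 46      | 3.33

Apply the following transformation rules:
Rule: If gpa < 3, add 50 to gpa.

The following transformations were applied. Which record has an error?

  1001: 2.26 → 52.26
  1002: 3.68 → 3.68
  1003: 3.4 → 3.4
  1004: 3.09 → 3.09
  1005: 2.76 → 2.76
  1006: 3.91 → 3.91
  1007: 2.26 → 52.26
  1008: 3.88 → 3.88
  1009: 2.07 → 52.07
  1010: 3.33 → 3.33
Record 1005 has an error. The correct transformed value should be 52.76, not 2.76.

Step 1: Check each record against the rule
Step 2: Record 1005 has gpa = 2.76
Step 3: Since 2.76 < 3, the bonus should have been applied
Step 4: Correct value = 52.76, but claimed value = 2.76
Conclusion: Record 1005 has the error.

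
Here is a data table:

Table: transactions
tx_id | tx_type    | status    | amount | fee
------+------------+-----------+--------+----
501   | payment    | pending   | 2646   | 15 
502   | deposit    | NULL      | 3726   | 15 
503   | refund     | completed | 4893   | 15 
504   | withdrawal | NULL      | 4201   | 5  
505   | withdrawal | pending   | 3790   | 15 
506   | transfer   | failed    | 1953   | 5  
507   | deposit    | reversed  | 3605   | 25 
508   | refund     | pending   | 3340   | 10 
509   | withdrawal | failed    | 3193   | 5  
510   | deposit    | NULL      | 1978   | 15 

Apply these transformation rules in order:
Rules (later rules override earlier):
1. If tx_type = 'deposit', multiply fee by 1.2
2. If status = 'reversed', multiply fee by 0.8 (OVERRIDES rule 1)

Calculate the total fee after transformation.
126.0

Step 1: Rule 2 takes priority for records with status = 'reversed'
  - 1 records: 25 × 0.8 = 20.0
Step 2: Rule 1 applies to remaining records with tx_type = 'deposit'
  - 2 records: 30 × 1.2 = 36.0
Step 3: Other records unchanged: 70
Step 4: Final sum = 20.0 + 36.0 + 70 = 126.0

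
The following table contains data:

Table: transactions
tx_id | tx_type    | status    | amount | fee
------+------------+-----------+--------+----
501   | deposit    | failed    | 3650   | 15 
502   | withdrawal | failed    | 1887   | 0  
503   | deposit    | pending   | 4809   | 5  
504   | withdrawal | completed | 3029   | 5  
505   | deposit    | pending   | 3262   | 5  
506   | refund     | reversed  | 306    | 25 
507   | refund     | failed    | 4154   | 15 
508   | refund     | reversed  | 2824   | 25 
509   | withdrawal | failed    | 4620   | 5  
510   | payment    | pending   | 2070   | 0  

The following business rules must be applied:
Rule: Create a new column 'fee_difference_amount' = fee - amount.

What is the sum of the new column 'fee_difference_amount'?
-30511

Step 1: For each record, compute fee - amount
Example calculations:
  15 - 3650 = -3635
  0 - 1887 = -1887
  5 - 4809 = -4804
  ...
Step 2: Sum all derived values
Step 3: Total = -30511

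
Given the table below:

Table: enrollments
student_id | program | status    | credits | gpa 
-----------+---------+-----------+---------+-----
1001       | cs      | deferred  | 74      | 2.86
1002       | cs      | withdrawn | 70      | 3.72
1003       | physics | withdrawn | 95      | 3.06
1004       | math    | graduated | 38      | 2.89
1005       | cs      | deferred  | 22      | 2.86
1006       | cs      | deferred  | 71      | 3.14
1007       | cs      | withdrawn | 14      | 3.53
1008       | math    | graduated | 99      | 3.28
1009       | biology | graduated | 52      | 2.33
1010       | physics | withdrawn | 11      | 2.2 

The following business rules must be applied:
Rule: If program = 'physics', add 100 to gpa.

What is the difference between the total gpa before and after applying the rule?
200.0

Step 1: Original sum of gpa = 29.87
Step 2: 2 records have program = 'physics'
Step 3: Each affected record changes by 100
Step 4: Total change = 2 × 100 = 200
Step 5: New sum = 29.87 + 200 = 229.87
Step 6: Difference = |229.87 - 29.87| = 200.0
        (Sum increased by 200.0)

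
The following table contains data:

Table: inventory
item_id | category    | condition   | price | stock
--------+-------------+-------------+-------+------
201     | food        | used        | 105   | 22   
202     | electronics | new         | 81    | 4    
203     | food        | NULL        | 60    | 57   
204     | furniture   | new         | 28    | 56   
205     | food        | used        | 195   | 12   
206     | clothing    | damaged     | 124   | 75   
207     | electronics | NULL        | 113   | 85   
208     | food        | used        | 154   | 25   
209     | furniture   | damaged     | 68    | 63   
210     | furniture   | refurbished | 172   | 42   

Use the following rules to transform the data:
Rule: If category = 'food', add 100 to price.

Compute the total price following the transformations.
1500

Step 1: Count records where category = 'food': 4
Step 2: Total bonus added: 4 × 100 = 400
Step 3: Original sum of price: 1100
Step 4: Final sum = 1100 + 400 = 1500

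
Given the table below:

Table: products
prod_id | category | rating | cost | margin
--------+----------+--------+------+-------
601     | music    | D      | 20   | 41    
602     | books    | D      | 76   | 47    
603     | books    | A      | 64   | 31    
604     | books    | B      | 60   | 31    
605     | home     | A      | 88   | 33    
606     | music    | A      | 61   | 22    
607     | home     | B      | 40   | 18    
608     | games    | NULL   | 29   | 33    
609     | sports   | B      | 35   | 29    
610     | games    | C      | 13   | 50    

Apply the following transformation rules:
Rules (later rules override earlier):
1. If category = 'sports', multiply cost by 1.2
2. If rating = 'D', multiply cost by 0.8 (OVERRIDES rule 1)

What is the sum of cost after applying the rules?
473.8

Step 1: Rule 2 takes priority for records with rating = 'D'
  - 2 records: 96 × 0.8 = 76.8
Step 2: Rule 1 applies to remaining records with category = 'sports'
  - 1 records: 35 × 1.2 = 42.0
Step 3: Other records unchanged: 355
Step 4: Final sum = 76.8 + 42.0 + 355 = 473.8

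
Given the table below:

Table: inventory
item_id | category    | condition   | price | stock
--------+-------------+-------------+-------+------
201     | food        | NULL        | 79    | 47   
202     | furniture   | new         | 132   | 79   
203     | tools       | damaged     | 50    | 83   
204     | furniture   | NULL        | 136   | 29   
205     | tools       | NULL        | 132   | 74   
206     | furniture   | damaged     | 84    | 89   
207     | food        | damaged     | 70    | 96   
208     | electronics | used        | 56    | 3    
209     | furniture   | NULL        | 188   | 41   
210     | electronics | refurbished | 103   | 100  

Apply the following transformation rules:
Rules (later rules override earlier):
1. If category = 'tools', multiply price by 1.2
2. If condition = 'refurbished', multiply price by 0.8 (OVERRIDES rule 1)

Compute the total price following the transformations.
1045.8

Step 1: Rule 2 takes priority for records with condition = 'refurbished'
  - 1 records: 103 × 0.8 = 82.4
Step 2: Rule 1 applies to remaining records with category = 'tools'
  - 2 records: 182 × 1.2 = 218.4
Step 3: Other records unchanged: 745
Step 4: Final sum = 82.4 + 218.4 + 745 = 1045.8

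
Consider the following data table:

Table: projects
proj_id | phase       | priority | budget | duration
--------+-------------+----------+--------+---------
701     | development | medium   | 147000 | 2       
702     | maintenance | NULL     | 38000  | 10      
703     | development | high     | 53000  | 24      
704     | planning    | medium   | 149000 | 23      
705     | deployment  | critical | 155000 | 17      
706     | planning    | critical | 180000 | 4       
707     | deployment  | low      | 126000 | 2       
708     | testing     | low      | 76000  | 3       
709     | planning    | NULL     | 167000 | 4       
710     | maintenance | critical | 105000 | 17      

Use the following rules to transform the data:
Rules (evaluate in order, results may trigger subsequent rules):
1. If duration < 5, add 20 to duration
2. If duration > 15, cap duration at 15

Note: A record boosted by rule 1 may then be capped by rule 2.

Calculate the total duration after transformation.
145

Step 1: Apply rule 1 to records with duration < 5
  - 5 records get bonus of 20
  - Of these, 5 records then exceed 15 and get capped
Step 2: Apply rule 2 to records with duration > 15
  - 4 records (original) are capped
Step 3: Calculate final sum = 145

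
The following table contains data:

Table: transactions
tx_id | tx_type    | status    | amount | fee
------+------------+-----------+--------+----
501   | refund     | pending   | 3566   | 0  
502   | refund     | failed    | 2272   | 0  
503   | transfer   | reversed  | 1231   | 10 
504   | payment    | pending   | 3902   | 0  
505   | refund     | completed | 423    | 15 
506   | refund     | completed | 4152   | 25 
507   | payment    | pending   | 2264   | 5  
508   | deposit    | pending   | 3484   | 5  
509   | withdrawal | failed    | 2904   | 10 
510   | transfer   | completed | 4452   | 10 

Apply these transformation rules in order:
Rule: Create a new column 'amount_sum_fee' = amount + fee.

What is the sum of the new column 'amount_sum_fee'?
28730

Step 1: For each record, compute amount + fee
Example calculations:
  3566 + 0 = 3566
  2272 + 0 = 2272
  1231 + 10 = 1241
  ...
Step 2: Sum all derived values
Step 3: Total = 28730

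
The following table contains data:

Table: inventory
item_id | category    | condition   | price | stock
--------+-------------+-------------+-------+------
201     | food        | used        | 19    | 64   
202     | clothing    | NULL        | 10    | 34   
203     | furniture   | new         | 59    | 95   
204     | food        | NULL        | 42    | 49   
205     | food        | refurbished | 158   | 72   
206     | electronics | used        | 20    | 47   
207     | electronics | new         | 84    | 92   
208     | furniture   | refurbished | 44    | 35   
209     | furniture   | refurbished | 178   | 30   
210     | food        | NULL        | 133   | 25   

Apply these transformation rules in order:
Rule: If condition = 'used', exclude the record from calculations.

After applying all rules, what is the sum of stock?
432

Step 1: Identify records where condition = 'used'
Step 2: The excluded records sum to 111
Step 3: Original total stock = 543
Step 4: Remaining total = 543 - 111 = 432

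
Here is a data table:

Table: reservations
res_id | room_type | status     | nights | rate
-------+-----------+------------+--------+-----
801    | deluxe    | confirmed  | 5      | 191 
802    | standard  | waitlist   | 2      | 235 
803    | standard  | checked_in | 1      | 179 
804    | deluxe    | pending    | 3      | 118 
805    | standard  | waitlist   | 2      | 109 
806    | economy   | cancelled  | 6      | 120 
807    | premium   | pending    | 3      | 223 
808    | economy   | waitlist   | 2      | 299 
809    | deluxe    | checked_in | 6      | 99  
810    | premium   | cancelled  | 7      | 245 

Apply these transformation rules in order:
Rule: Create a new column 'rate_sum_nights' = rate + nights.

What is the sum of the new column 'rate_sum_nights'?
1855

Step 1: For each record, compute rate + nights
Example calculations:
  191 + 5 = 196
  235 + 2 = 237
  179 + 1 = 180
  ...
Step 2: Sum all derived values
Step 3: Total = 1855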